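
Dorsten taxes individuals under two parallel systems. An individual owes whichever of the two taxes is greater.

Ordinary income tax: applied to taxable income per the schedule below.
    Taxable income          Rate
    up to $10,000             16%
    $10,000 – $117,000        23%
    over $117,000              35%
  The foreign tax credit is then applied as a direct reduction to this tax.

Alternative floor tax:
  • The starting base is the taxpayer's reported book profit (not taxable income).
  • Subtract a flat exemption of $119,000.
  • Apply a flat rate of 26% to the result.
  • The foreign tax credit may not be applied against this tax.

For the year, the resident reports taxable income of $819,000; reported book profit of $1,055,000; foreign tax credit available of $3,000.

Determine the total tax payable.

$268,910

Ordinary income tax:
  $10,000 × 16% = $1,600
  $107,000 × 23% = $24,610
  $702,000 × 35% = $245,700
  → $271,910
  Less foreign tax credit $3,000 → $268,910

Alternative floor tax:
  Base (reported book profit): $1,055,000
  Less exemption $119,000 → base $936,000
  $936,000 × 26% = $243,360

$268,910 > $243,360, so the ordinary income tax governs.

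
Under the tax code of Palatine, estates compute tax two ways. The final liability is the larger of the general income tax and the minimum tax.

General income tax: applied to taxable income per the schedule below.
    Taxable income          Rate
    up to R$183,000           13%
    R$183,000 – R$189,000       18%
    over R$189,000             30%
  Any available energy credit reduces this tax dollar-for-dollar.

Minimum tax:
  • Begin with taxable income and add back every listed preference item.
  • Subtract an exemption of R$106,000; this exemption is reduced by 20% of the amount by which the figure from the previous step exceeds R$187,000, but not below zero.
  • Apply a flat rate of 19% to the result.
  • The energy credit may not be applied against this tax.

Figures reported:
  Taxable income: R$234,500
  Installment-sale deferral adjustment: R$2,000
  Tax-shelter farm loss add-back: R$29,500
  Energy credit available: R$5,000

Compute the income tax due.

Minimum tax:
  Adjusted income: R$234,500 + R$2,000 + R$29,500 = R$266,000
  Exemption: R$106,000 − 20% × (R$266,000 − R$187,000) = R$106,000 − R$15,800 = R$90,200
  Base: R$266,000 − R$90,200 = R$175,800
  R$175,800 × 19% = R$33,402

General income tax:
  R$183,000 × 13% = R$23,790
  R$6,000 × 18% = R$1,080
  R$45,500 × 30% = R$13,650
  → R$38,520
  Less energy credit R$5,000 → R$33,520

R$33,520 > R$33,402, so the general income tax governs.

R$33,520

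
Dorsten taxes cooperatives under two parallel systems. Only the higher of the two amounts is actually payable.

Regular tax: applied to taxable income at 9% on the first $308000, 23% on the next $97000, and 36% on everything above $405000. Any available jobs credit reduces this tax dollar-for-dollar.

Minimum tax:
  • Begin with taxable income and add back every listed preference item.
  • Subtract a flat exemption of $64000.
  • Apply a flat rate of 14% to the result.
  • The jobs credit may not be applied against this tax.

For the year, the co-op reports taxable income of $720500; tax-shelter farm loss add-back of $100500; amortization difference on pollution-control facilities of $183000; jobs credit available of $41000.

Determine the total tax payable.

Regular tax:
  $308000 × 9% = $27720
  $97000 × 23% = $22310
  $315500 × 36% = $113580
  → $163610
  Less jobs credit $41000 → $122610

Minimum tax:
  Adjusted income: $720500 + $100500 + $183000 = $1004000
  Less exemption $64000 → base $940000
  $940000 × 14% = $131600

$131600 > $122610, so the minimum tax is the binding amount.

$131600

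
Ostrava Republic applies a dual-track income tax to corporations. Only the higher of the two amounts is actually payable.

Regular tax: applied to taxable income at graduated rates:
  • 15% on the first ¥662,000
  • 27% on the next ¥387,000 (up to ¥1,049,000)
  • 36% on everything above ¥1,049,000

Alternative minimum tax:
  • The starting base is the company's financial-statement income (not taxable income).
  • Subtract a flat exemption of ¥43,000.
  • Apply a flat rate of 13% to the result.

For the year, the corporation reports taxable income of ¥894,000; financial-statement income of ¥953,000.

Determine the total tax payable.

Alternative minimum tax:
  Base (financial-statement income): ¥953,000
  Less exemption ¥43,000 → base ¥910,000
  ¥910,000 × 13% = ¥118,300

Regular tax:
  ¥662,000 × 15% = ¥99,300
  ¥232,000 × 27% = ¥62,640
  → ¥161,940

¥161,940 > ¥118,300, so the regular tax governs.

¥161,940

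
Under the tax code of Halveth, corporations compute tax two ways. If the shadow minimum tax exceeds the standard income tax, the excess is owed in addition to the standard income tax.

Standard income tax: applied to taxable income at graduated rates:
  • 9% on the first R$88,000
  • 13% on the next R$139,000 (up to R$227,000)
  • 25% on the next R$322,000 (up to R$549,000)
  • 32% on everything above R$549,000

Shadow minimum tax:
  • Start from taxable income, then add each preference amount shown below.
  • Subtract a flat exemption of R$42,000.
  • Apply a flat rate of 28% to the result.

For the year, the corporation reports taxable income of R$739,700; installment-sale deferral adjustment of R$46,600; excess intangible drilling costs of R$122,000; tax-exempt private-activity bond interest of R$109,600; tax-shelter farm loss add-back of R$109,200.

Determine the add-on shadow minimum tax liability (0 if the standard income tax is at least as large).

Standard income tax:
  R$88,000 × 9% = R$7,920
  R$139,000 × 13% = R$18,070
  R$322,000 × 25% = R$80,500
  R$190,700 × 32% = R$61,024
  → R$167,514

Shadow minimum tax:
  Adjusted income: R$739,700 + R$46,600 + R$122,000 + R$109,600 + R$109,200 = R$1,127,100
  Less exemption R$42,000 → base R$1,085,100
  R$1,085,100 × 28% = R$303,828

Excess of shadow minimum tax over standard income tax: R$303,828 − R$167,514 = R$136,314.

R$136,314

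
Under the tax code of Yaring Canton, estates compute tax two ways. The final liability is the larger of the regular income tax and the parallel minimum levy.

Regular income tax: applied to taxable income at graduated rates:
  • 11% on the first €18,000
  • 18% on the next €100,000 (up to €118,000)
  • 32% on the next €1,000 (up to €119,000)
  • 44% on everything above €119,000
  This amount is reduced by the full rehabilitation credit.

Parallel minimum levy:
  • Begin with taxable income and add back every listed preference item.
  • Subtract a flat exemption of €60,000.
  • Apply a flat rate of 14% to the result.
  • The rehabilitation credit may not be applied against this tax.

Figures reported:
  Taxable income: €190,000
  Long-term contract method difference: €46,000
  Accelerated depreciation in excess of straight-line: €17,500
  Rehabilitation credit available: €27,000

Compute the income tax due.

€27,090

Regular income tax:
  €18,000 × 11% = €1,980
  €100,000 × 18% = €18,000
  €1,000 × 32% = €320
  €71,000 × 44% = €31,240
  → €51,540
  Less rehabilitation credit €27,000 → €24,540

Parallel minimum levy:
  Adjusted income: €190,000 + €46,000 + €17,500 = €253,500
  Less exemption €60,000 → base €193,500
  €193,500 × 14% = €27,090

€27,090 > €24,540, so the parallel minimum levy is the binding amount.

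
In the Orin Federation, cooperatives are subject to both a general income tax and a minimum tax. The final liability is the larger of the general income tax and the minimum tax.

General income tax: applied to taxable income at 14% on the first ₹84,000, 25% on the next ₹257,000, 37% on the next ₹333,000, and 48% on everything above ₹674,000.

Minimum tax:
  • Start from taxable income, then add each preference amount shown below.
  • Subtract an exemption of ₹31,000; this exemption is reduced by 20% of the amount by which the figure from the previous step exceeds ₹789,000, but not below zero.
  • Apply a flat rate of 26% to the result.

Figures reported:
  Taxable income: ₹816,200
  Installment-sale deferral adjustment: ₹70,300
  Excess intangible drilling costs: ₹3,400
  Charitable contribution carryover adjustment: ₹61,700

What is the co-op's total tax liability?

Minimum tax:
  Adjusted income: ₹816,200 + ₹70,300 + ₹3,400 + ₹61,700 = ₹951,600
  Exemption: 20% × (₹951,600 − ₹789,000) = ₹32,520 ≥ ₹31,000, so the exemption is fully phased out
  Base: ₹951,600 − ₹0 = ₹951,600
  ₹951,600 × 26% = ₹247,416

General income tax:
  ₹84,000 × 14% = ₹11,760
  ₹257,000 × 25% = ₹64,250
  ₹333,000 × 37% = ₹123,210
  ₹142,200 × 48% = ₹68,256
  → ₹267,476

₹267,476 > ₹247,416, so the general income tax governs.

₹267,476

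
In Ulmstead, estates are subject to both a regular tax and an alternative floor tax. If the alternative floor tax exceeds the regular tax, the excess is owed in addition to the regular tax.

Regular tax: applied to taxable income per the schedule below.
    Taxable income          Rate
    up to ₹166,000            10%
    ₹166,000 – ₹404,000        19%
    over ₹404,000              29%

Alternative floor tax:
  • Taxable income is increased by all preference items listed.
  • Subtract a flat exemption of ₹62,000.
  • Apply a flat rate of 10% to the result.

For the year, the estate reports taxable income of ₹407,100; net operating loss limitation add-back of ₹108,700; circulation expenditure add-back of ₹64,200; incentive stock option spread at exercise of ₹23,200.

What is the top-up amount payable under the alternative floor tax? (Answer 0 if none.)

Regular tax:
  ₹166,000 × 10% = ₹16,600
  ₹238,000 × 19% = ₹45,220
  ₹3,100 × 29% = ₹899
  → ₹62,719

Alternative floor tax:
  Adjusted income: ₹407,100 + ₹108,700 + ₹64,200 + ₹23,200 = ₹603,200
  Less exemption ₹62,000 → base ₹541,200
  ₹541,200 × 10% = ₹54,120

₹54,120 ≤ ₹62,719, so no add-on is due.

₹0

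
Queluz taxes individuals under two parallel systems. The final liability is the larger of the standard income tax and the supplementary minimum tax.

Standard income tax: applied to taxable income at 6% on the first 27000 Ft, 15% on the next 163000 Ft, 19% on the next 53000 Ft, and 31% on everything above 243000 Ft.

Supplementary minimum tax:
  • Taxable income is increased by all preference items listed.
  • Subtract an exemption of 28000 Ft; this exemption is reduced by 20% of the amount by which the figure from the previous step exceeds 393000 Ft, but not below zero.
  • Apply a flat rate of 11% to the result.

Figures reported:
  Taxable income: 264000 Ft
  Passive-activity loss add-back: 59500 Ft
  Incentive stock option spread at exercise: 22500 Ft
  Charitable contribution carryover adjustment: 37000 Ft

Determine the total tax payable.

Standard income tax:
  27000 Ft × 6% = 1620 Ft
  163000 Ft × 15% = 24450 Ft
  53000 Ft × 19% = 10070 Ft
  21000 Ft × 31% = 6510 Ft
  → 42650 Ft

Supplementary minimum tax:
  Adjusted income: 264000 Ft + 59500 Ft + 22500 Ft + 37000 Ft = 383000 Ft
  Exemption: 383000 Ft ≤ 393000 Ft, so full 28000 Ft applies
  Base: 383000 Ft − 28000 Ft = 355000 Ft
  355000 Ft × 11% = 39050 Ft

42650 Ft > 39050 Ft, so the standard income tax governs.

42650 Ft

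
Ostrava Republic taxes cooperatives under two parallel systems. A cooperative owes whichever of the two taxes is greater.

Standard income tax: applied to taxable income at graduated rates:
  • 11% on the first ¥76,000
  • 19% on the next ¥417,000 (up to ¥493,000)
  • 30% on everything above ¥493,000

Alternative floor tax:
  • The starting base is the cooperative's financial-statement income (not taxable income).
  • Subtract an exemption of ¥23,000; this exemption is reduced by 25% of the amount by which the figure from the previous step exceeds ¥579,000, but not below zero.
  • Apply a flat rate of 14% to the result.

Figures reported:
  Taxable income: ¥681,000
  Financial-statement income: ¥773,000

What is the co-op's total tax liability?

¥143,990

Alternative floor tax:
  Base (financial-statement income): ¥773,000
  Exemption: 25% × (¥773,000 − ¥579,000) = ¥48,500 ≥ ¥23,000, so the exemption is fully phased out
  Base: ¥773,000 − ¥0 = ¥773,000
  ¥773,000 × 14% = ¥108,220

Standard income tax:
  ¥76,000 × 11% = ¥8,360
  ¥417,000 × 19% = ¥79,230
  ¥188,000 × 30% = ¥56,400
  → ¥143,990

¥143,990 > ¥108,220, so the standard income tax governs.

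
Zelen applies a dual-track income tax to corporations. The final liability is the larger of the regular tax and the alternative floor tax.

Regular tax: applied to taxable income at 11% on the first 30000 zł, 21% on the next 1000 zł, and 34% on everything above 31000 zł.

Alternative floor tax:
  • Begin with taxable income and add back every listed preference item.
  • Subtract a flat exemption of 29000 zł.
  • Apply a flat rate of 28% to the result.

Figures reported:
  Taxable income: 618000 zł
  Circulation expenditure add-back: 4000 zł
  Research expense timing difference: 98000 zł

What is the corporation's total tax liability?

Alternative floor tax:
  Adjusted income: 618000 zł + 4000 zł + 98000 zł = 720000 zł
  Less exemption 29000 zł → base 691000 zł
  691000 zł × 28% = 193480 zł

Regular tax:
  30000 zł × 11% = 3300 zł
  1000 zł × 21% = 210 zł
  587000 zł × 34% = 199580 zł
  → 203090 zł

203090 zł > 193480 zł, so the regular tax governs.

203090 zł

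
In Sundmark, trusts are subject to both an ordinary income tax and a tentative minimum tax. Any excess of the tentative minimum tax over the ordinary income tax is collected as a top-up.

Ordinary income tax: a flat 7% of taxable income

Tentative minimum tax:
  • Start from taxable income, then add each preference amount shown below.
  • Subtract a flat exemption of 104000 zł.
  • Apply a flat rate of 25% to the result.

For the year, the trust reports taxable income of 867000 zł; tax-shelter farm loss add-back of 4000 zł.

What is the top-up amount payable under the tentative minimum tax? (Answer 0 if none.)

Tentative minimum tax:
  Adjusted income: 867000 zł + 4000 zł = 871000 zł
  Less exemption 104000 zł → base 767000 zł
  767000 zł × 25% = 191750 zł

Ordinary income tax:
  867000 zł × 7% = 60690 zł

Excess of tentative minimum tax over ordinary income tax: 191750 zł − 60690 zł = 131060 zł.

131060 zł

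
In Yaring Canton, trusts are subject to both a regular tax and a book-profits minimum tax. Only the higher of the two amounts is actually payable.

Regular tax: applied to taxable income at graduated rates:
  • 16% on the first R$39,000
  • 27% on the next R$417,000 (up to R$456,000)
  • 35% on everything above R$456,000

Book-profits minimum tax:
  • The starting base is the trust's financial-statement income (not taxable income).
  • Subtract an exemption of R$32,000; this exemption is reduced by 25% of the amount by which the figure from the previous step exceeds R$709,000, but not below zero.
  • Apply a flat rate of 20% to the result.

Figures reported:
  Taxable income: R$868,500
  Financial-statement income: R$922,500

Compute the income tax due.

R$263,205

Regular tax:
  R$39,000 × 16% = R$6,240
  R$417,000 × 27% = R$112,590
  R$412,500 × 35% = R$144,375
  → R$263,205

Book-profits minimum tax:
  Base (financial-statement income): R$922,500
  Exemption: 25% × (R$922,500 − R$709,000) = R$53,375 ≥ R$32,000, so the exemption is fully phased out
  Base: R$922,500 − R$0 = R$922,500
  R$922,500 × 20% = R$184,500

R$263,205 > R$184,500, so the regular tax governs.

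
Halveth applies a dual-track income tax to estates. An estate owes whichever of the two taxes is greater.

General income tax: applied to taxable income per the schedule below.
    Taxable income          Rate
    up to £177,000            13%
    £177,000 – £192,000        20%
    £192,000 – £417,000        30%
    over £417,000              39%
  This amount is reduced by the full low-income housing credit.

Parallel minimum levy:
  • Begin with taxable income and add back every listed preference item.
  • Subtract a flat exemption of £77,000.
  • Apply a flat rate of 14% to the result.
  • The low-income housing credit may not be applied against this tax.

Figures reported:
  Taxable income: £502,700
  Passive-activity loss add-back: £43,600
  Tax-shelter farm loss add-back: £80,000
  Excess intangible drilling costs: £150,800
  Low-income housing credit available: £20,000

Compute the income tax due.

General income tax:
  £177,000 × 13% = £23,010
  £15,000 × 20% = £3,000
  £225,000 × 30% = £67,500
  £85,700 × 39% = £33,423
  → £126,933
  Less low-income housing credit £20,000 → £106,933

Parallel minimum levy:
  Adjusted income: £502,700 + £43,600 + £80,000 + £150,800 = £777,100
  Less exemption £77,000 → base £700,100
  £700,100 × 14% = £98,014

£106,933 > £98,014, so the general income tax governs.

£106,933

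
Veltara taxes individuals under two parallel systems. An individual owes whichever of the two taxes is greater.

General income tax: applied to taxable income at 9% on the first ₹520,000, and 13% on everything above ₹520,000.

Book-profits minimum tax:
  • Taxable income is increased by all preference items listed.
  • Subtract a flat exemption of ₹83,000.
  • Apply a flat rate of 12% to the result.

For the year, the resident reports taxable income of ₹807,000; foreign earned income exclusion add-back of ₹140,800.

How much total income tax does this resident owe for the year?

₹103,776

General income tax:
  ₹520,000 × 9% = ₹46,800
  ₹287,000 × 13% = ₹37,310
  → ₹84,110

Book-profits minimum tax:
  Adjusted income: ₹807,000 + ₹140,800 = ₹947,800
  Less exemption ₹83,000 → base ₹864,800
  ₹864,800 × 12% = ₹103,776

₹103,776 > ₹84,110, so the book-profits minimum tax is the binding amount.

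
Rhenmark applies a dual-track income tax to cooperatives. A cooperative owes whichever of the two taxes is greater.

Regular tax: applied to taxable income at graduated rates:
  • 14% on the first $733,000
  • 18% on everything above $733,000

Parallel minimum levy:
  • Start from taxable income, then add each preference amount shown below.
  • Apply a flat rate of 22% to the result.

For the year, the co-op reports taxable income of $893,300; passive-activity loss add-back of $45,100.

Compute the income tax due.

$206,448

Parallel minimum levy:
  Adjusted income: $893,300 + $45,100 = $938,400
  $938,400 × 22% = $206,448

Regular tax:
  $733,000 × 14% = $102,620
  $160,300 × 18% = $28,854
  → $131,474

$206,448 > $131,474, so the parallel minimum levy is the binding amount.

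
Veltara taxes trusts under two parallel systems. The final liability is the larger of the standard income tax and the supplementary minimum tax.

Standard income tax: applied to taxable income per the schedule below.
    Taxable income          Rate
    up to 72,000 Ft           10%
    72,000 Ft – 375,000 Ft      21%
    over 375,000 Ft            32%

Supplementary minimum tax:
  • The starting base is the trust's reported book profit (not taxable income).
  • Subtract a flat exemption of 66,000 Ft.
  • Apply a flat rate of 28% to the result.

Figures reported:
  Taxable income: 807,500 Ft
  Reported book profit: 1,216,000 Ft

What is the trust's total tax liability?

322,000 Ft

Standard income tax:
  72,000 Ft × 10% = 7,200 Ft
  303,000 Ft × 21% = 63,630 Ft
  432,500 Ft × 32% = 138,400 Ft
  → 209,230 Ft

Supplementary minimum tax:
  Base (reported book profit): 1,216,000 Ft
  Less exemption 66,000 Ft → base 1,150,000 Ft
  1,150,000 Ft × 28% = 322,000 Ft

322,000 Ft > 209,230 Ft, so the supplementary minimum tax is the binding amount.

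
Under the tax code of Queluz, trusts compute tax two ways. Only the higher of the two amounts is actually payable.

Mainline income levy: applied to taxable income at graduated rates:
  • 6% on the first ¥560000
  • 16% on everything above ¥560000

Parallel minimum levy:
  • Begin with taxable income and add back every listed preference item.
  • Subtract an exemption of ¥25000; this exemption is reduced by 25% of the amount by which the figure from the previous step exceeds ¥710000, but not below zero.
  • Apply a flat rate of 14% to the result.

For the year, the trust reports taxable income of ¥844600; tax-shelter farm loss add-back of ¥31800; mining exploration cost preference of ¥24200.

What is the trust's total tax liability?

Mainline income levy:
  ¥560000 × 6% = ¥33600
  ¥284600 × 16% = ¥45536
  → ¥79136

Parallel minimum levy:
  Adjusted income: ¥844600 + ¥31800 + ¥24200 = ¥900600
  Exemption: 25% × (¥900600 − ¥710000) = ¥47650 ≥ ¥25000, so the exemption is fully phased out
  Base: ¥900600 − ¥0 = ¥900600
  ¥900600 × 14% = ¥126084

¥126084 > ¥79136, so the parallel minimum levy is the binding amount.

¥126084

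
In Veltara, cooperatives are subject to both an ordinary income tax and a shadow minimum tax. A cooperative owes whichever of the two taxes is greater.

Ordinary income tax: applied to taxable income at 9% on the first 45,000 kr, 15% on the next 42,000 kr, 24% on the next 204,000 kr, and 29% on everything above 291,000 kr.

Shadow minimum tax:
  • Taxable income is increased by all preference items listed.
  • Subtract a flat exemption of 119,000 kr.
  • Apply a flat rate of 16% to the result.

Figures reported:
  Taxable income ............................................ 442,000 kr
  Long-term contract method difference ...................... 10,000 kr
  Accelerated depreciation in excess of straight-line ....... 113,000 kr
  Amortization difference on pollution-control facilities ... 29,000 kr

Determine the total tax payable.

103,100 kr

Shadow minimum tax:
  Adjusted income: 442,000 kr + 10,000 kr + 113,000 kr + 29,000 kr = 594,000 kr
  Less exemption 119,000 kr → base 475,000 kr
  475,000 kr × 16% = 76,000 kr

Ordinary income tax:
  45,000 kr × 9% = 4,050 kr
  42,000 kr × 15% = 6,300 kr
  204,000 kr × 24% = 48,960 kr
  151,000 kr × 29% = 43,790 kr
  → 103,100 kr

103,100 kr > 76,000 kr, so the ordinary income tax governs.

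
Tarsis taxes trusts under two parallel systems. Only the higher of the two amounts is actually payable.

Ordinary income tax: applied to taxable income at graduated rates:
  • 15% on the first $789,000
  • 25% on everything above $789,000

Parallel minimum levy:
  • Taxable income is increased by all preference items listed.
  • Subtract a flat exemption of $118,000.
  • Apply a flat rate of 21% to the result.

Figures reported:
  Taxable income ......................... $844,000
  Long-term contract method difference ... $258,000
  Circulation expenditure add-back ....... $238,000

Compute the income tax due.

Ordinary income tax:
  $789,000 × 15% = $118,350
  $55,000 × 25% = $13,750
  → $132,100

Parallel minimum levy:
  Adjusted income: $844,000 + $258,000 + $238,000 = $1,340,000
  Less exemption $118,000 → base $1,222,000
  $1,222,000 × 21% = $256,620

$256,620 > $132,100, so the parallel minimum levy is the binding amount.

$256,620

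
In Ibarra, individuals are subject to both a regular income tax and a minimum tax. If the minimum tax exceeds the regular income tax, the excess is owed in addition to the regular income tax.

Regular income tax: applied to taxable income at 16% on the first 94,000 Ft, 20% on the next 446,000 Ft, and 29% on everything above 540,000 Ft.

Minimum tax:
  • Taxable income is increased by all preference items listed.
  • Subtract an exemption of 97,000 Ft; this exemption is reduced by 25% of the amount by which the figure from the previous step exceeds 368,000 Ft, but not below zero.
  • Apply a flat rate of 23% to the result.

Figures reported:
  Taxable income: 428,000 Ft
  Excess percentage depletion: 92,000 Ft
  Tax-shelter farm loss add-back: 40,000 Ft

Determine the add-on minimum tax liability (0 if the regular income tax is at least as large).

Minimum tax:
  Adjusted income: 428,000 Ft + 92,000 Ft + 40,000 Ft = 560,000 Ft
  Exemption: 97,000 Ft − 25% × (560,000 Ft − 368,000 Ft) = 97,000 Ft − 48,000 Ft = 49,000 Ft
  Base: 560,000 Ft − 49,000 Ft = 511,000 Ft
  511,000 Ft × 23% = 117,530 Ft

Regular income tax:
  94,000 Ft × 16% = 15,040 Ft
  334,000 Ft × 20% = 66,800 Ft
  → 81,840 Ft

Excess of minimum tax over regular income tax: 117,530 Ft − 81,840 Ft = 35,690 Ft.

35,690 Ft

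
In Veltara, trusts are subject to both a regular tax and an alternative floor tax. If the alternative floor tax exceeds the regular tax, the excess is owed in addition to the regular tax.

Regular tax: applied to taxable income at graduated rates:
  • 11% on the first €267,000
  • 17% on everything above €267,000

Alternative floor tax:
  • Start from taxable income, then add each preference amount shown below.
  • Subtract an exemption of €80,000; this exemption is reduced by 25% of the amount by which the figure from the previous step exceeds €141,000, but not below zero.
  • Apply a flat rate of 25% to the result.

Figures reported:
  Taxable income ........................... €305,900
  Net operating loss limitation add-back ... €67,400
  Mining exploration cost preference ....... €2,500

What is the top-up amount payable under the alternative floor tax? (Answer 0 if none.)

€52,642

Alternative floor tax:
  Adjusted income: €305,900 + €67,400 + €2,500 = €375,800
  Exemption: €80,000 − 25% × (€375,800 − €141,000) = €80,000 − €58,700 = €21,300
  Base: €375,800 − €21,300 = €354,500
  €354,500 × 25% = €88,625

Regular tax:
  €267,000 × 11% = €29,370
  €38,900 × 17% = €6,613
  → €35,983

Excess of alternative floor tax over regular tax: €88,625 − €35,983 = €52,642.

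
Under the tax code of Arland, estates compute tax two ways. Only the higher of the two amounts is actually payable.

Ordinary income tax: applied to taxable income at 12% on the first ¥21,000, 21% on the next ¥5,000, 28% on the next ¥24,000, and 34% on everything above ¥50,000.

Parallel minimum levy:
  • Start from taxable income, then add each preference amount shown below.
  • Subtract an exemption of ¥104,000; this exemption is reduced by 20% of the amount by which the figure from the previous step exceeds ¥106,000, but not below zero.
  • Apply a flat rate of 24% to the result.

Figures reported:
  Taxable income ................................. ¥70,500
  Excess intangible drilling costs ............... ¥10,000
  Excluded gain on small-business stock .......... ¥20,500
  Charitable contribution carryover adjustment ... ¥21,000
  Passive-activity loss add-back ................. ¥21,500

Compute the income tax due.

Ordinary income tax:
  ¥21,000 × 12% = ¥2,520
  ¥5,000 × 21% = ¥1,050
  ¥24,000 × 28% = ¥6,720
  ¥20,500 × 34% = ¥6,970
  → ¥17,260

Parallel minimum levy:
  Adjusted income: ¥70,500 + ¥10,000 + ¥20,500 + ¥21,000 + ¥21,500 = ¥143,500
  Exemption: ¥104,000 − 20% × (¥143,500 − ¥106,000) = ¥104,000 − ¥7,500 = ¥96,500
  Base: ¥143,500 − ¥96,500 = ¥47,000
  ¥47,000 × 24% = ¥11,280

¥17,260 > ¥11,280, so the ordinary income tax governs.

¥17,260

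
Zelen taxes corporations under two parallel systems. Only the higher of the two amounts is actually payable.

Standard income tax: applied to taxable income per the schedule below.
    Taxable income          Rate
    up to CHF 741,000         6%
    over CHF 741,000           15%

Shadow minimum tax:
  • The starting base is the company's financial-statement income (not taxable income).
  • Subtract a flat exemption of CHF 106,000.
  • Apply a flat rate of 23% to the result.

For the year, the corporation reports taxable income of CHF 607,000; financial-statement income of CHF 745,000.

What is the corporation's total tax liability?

Standard income tax:
  CHF 607,000 × 6% = CHF 36,420

Shadow minimum tax:
  Base (financial-statement income): CHF 745,000
  Less exemption CHF 106,000 → base CHF 639,000
  CHF 639,000 × 23% = CHF 146,970

CHF 146,970 > CHF 36,420, so the shadow minimum tax is the binding amount.

CHF 146,970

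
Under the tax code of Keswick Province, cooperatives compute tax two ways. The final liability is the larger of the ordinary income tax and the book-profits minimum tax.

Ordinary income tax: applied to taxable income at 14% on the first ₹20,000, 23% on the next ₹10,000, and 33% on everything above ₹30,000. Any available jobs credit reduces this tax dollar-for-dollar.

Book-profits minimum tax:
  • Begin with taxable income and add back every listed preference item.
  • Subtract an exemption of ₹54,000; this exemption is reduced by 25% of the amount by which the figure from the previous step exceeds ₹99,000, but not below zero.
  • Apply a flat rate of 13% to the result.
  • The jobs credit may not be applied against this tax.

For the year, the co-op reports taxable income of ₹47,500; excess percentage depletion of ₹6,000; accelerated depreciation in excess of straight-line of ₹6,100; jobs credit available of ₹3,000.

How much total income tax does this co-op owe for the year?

₹7,875

Ordinary income tax:
  ₹20,000 × 14% = ₹2,800
  ₹10,000 × 23% = ₹2,300
  ₹17,500 × 33% = ₹5,775
  → ₹10,875
  Less jobs credit ₹3,000 → ₹7,875

Book-profits minimum tax:
  Adjusted income: ₹47,500 + ₹6,000 + ₹6,100 = ₹59,600
  Exemption: ₹59,600 ≤ ₹99,000, so full ₹54,000 applies
  Base: ₹59,600 − ₹54,000 = ₹5,600
  ₹5,600 × 13% = ₹728

₹7,875 > ₹728, so the ordinary income tax governs.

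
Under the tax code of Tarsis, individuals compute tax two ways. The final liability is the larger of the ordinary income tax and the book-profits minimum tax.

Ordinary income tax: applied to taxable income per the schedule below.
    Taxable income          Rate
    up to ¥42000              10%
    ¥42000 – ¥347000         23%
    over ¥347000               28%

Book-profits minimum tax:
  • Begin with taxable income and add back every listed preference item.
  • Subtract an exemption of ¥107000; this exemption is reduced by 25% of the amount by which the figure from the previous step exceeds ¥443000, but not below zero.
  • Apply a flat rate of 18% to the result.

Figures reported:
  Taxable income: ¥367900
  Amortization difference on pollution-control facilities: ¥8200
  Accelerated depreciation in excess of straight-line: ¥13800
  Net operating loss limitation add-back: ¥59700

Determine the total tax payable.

¥80202

Ordinary income tax:
  ¥42000 × 10% = ¥4200
  ¥305000 × 23% = ¥70150
  ¥20900 × 28% = ¥5852
  → ¥80202

Book-profits minimum tax:
  Adjusted income: ¥367900 + ¥8200 + ¥13800 + ¥59700 = ¥449600
  Exemption: ¥107000 − 25% × (¥449600 − ¥443000) = ¥107000 − ¥1650 = ¥105350
  Base: ¥449600 − ¥105350 = ¥344250
  ¥344250 × 18% = ¥61965

¥80202 > ¥61965, so the ordinary income tax governs.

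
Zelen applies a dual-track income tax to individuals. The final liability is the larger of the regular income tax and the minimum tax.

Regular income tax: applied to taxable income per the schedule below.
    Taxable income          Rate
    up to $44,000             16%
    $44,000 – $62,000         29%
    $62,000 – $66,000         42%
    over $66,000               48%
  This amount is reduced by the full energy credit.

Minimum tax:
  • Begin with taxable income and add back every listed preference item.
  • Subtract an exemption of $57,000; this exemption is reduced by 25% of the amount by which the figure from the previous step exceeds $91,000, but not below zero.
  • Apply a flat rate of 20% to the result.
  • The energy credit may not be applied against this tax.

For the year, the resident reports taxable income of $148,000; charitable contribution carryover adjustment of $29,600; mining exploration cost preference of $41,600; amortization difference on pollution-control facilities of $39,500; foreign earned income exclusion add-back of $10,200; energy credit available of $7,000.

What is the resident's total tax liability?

$51,275

Regular income tax:
  $44,000 × 16% = $7,040
  $18,000 × 29% = $5,220
  $4,000 × 42% = $1,680
  $82,000 × 48% = $39,360
  → $53,300
  Less energy credit $7,000 → $46,300

Minimum tax:
  Adjusted income: $148,000 + $29,600 + $41,600 + $39,500 + $10,200 = $268,900
  Exemption: $57,000 − 25% × ($268,900 − $91,000) = $57,000 − $44,475 = $12,525
  Base: $268,900 − $12,525 = $256,375
  $256,375 × 20% = $51,275

$51,275 > $46,300, so the minimum tax is the binding amount.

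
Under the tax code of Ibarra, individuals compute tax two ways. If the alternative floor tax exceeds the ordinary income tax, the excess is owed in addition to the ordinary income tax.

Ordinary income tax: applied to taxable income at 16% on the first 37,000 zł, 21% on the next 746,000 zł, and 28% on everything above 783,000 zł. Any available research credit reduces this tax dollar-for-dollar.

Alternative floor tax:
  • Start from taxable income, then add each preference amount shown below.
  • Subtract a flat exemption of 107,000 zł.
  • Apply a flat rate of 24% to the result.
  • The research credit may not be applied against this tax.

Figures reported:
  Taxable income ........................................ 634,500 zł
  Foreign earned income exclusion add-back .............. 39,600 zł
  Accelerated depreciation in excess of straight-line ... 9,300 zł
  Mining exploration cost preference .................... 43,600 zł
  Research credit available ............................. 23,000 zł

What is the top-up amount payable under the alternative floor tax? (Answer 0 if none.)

Alternative floor tax:
  Adjusted income: 634,500 zł + 39,600 zł + 9,300 zł + 43,600 zł = 727,000 zł
  Less exemption 107,000 zł → base 620,000 zł
  620,000 zł × 24% = 148,800 zł

Ordinary income tax:
  37,000 zł × 16% = 5,920 zł
  597,500 zł × 21% = 125,475 zł
  → 131,395 zł
  Less research credit 23,000 zł → 108,395 zł

Excess of alternative floor tax over ordinary income tax: 148,800 zł − 108,395 zł = 40,405 zł.

40,405 zł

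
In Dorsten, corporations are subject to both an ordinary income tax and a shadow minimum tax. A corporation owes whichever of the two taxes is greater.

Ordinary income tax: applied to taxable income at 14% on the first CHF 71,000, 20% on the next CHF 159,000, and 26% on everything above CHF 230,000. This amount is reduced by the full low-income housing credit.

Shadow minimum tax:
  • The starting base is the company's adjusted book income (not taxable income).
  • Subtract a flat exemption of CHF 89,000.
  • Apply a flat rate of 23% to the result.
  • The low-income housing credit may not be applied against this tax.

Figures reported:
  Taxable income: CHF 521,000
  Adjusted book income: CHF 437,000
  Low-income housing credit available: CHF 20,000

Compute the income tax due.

CHF 97,400

Shadow minimum tax:
  Base (adjusted book income): CHF 437,000
  Less exemption CHF 89,000 → base CHF 348,000
  CHF 348,000 × 23% = CHF 80,040

Ordinary income tax:
  CHF 71,000 × 14% = CHF 9,940
  CHF 159,000 × 20% = CHF 31,800
  CHF 291,000 × 26% = CHF 75,660
  → CHF 117,400
  Less low-income housing credit CHF 20,000 → CHF 97,400

CHF 97,400 > CHF 80,040, so the ordinary income tax governs.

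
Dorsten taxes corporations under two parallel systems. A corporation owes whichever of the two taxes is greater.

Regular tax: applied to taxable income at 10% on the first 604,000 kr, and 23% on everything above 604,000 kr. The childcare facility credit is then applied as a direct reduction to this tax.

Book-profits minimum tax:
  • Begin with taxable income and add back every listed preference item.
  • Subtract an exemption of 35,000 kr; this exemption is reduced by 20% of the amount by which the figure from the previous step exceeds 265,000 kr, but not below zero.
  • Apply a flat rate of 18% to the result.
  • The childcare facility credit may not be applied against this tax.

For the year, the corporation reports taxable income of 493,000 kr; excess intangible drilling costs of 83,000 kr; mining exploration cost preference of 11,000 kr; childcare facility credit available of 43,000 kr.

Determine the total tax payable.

105,660 kr

Regular tax:
  493,000 kr × 10% = 49,300 kr
  Less childcare facility credit 43,000 kr → 6,300 kr

Book-profits minimum tax:
  Adjusted income: 493,000 kr + 83,000 kr + 11,000 kr = 587,000 kr
  Exemption: 20% × (587,000 kr − 265,000 kr) = 64,400 kr ≥ 35,000 kr, so the exemption is fully phased out
  Base: 587,000 kr − 0 kr = 587,000 kr
  587,000 kr × 18% = 105,660 kr

105,660 kr > 6,300 kr, so the book-profits minimum tax is the binding amount.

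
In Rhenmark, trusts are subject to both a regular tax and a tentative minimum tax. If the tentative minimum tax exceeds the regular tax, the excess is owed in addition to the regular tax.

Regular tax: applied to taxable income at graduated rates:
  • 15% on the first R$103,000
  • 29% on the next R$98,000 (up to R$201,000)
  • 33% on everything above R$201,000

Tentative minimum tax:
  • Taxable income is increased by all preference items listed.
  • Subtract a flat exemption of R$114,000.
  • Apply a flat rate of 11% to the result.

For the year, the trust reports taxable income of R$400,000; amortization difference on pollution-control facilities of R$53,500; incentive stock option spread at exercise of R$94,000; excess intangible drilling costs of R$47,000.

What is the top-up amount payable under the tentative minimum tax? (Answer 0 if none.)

R$0

Tentative minimum tax:
  Adjusted income: R$400,000 + R$53,500 + R$94,000 + R$47,000 = R$594,500
  Less exemption R$114,000 → base R$480,500
  R$480,500 × 11% = R$52,855

Regular tax:
  R$103,000 × 15% = R$15,450
  R$98,000 × 29% = R$28,420
  R$199,000 × 33% = R$65,670
  → R$109,540

R$52,855 ≤ R$109,540, so no add-on is due.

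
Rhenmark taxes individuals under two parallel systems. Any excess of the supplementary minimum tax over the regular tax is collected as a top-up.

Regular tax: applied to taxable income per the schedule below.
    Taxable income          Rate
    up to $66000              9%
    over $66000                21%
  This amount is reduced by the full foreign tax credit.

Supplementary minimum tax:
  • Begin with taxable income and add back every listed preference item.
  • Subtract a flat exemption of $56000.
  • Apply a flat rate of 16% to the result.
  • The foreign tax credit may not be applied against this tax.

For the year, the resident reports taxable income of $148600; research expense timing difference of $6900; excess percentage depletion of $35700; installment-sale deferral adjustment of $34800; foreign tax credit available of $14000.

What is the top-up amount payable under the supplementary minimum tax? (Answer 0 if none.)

$17914

Regular tax:
  $66000 × 9% = $5940
  $82600 × 21% = $17346
  → $23286
  Less foreign tax credit $14000 → $9286

Supplementary minimum tax:
  Adjusted income: $148600 + $6900 + $35700 + $34800 = $226000
  Less exemption $56000 → base $170000
  $170000 × 16% = $27200

Excess of supplementary minimum tax over regular tax: $27200 − $9286 = $17914.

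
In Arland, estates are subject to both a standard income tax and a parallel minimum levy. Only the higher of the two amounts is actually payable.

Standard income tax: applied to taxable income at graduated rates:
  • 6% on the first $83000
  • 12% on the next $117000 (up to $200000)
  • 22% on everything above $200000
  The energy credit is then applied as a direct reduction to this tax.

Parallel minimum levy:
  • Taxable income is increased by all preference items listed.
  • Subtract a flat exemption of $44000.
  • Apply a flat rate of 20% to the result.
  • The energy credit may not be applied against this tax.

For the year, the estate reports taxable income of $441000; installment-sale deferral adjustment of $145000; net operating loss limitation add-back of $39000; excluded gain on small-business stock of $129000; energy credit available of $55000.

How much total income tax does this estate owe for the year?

$142000

Parallel minimum levy:
  Adjusted income: $441000 + $145000 + $39000 + $129000 = $754000
  Less exemption $44000 → base $710000
  $710000 × 20% = $142000

Standard income tax:
  $83000 × 6% = $4980
  $117000 × 12% = $14040
  $241000 × 22% = $53020
  → $72040
  Less energy credit $55000 → $17040

$142000 > $17040, so the parallel minimum levy is the binding amount.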